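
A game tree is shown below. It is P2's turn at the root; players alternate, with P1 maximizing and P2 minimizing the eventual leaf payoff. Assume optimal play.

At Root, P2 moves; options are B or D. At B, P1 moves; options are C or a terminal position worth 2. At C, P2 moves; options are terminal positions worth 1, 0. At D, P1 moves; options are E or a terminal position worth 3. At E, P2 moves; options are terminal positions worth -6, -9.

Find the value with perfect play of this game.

2

C (P2): min(1, 0) = 0
B (P1): max(0, 2) = 2
E (P2): min(-6, -9) = -9
D (P1): max(-9, 3) = 3
Root (P2): min(2, 3) = 2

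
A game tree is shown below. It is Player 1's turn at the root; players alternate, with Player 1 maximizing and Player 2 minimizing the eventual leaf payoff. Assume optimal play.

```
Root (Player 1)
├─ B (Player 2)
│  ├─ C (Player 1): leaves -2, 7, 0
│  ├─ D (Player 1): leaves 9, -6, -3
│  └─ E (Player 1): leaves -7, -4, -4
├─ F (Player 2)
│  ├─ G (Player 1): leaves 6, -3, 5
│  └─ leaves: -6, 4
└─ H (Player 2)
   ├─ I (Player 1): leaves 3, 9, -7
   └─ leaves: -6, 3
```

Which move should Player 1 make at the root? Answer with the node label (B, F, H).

B

C (Player 1): max(-2, 7, 0) = 7
D (Player 1): max(9, -6, -3) = 9
E (Player 1): max(-7, -4, -4) = -4
B (Player 2): min(7, 9, -4) = -4
G (Player 1): max(6, -3, 5) = 6
F (Player 2): min(6, -6, 4) = -6
I (Player 1): max(3, 9, -7) = 9
H (Player 2): min(9, -6, 3) = -6
Root (Player 1): max(-4, -6, -6) = -4
Player 1 picks the child with the highest value: B (value -4).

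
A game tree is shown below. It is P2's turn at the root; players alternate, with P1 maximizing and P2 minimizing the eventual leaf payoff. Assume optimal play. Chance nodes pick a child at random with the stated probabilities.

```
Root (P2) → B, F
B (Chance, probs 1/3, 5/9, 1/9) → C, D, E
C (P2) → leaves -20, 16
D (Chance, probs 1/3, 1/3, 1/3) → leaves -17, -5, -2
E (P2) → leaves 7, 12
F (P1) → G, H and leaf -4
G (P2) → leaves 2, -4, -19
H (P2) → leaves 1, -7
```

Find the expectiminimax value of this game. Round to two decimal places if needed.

-10.33

C (P2): min(-20, 16) = -20
D (Chance): 1/3·-17 + 1/3·-5 + 1/3·-2 = -8
E (P2): min(7, 12) = 7
B (Chance): 1/3·-20 + 5/9·-8 + 1/9·7 = -10.33
G (P2): min(2, -4, -19) = -19
H (P2): min(1, -7) = -7
F (P1): max(-19, -7, -4) = -4
Root (P2): min(-10.33, -4) = -10.33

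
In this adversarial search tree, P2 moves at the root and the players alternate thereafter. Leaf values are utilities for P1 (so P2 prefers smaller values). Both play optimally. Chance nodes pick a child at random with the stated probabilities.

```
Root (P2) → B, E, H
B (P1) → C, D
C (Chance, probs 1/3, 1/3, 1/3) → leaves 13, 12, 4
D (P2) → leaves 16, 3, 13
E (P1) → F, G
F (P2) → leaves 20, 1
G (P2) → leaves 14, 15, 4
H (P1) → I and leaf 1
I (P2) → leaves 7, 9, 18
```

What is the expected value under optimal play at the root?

4

C (Chance): 1/3·13 + 1/3·12 + 1/3·4 = 9.67
D (P2): min(16, 3, 13) = 3
B (P1): max(9.67, 3) = 9.67
F (P2): min(20, 1) = 1
G (P2): min(14, 15, 4) = 4
E (P1): max(1, 4) = 4
I (P2): min(7, 9, 18) = 7
H (P1): max(7, 1) = 7
Root (P2): min(9.67, 4, 7) = 4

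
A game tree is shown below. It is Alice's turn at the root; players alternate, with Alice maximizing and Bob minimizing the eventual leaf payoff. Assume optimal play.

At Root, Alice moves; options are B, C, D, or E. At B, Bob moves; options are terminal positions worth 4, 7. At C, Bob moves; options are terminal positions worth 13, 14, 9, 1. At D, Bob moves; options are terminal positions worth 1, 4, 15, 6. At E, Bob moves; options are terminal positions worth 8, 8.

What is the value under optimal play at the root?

B (Bob): min(4, 7) = 4
C (Bob): min(13, 14, 9, 1) = 1
D (Bob): min(1, 4, 15, 6) = 1
E (Bob): min(8, 8) = 8
Root (Alice): max(4, 1, 1, 8) = 8

8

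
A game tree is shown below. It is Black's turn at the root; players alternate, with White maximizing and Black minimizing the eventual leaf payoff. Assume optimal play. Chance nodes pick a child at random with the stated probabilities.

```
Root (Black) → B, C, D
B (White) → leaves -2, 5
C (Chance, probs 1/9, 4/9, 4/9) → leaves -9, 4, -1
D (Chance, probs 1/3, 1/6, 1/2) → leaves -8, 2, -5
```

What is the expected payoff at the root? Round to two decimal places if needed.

B (White): max(-2, 5) = 5
C (Chance): 1/9·-9 + 4/9·4 + 4/9·-1 = 0.33
D (Chance): 1/3·-8 + 1/6·2 + 1/2·-5 = -4.83
Root (Black): min(5, 0.33, -4.83) = -4.83

-4.83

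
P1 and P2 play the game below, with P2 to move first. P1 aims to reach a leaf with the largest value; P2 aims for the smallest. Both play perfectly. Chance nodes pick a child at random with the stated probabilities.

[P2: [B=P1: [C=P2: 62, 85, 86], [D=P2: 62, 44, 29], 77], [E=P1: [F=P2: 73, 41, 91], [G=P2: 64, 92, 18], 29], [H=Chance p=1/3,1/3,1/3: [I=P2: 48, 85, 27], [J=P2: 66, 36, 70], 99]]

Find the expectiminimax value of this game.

41

C (P2): min(62, 85, 86) = 62
D (P2): min(62, 44, 29) = 29
B (P1): max(62, 29, 77) = 77
F (P2): min(73, 41, 91) = 41
G (P2): min(64, 92, 18) = 18
E (P1): max(41, 18, 29) = 41
I (P2): min(48, 85, 27) = 27
J (P2): min(66, 36, 70) = 36
H (Chance): 1/3·27 + 1/3·36 + 1/3·99 = 54
Root (P2): min(77, 41, 54) = 41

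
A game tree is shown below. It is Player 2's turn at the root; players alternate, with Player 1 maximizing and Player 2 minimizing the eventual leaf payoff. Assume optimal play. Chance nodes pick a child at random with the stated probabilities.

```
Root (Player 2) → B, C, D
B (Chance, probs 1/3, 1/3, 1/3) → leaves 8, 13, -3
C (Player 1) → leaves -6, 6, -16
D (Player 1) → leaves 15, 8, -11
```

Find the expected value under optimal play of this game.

B (Chance): 1/3·8 + 1/3·13 + 1/3·-3 = 6
C (Player 1): max(-6, 6, -16) = 6
D (Player 1): max(15, 8, -11) = 15
Root (Player 2): min(6, 6, 15) = 6

6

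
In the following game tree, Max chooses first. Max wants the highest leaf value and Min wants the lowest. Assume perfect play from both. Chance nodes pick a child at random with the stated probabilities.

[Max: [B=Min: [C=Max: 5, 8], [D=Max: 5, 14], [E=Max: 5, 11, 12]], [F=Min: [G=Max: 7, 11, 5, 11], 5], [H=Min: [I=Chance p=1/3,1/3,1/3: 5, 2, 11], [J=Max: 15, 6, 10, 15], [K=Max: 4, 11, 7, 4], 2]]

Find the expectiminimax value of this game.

8

C (Max): max(5, 8) = 8
D (Max): max(5, 14) = 14
E (Max): max(5, 11, 12) = 12
B (Min): min(8, 14, 12) = 8
G (Max): max(7, 11, 5, 11) = 11
F (Min): min(11, 5) = 5
I (Chance): 1/3·5 + 1/3·2 + 1/3·11 = 6
J (Max): max(15, 6, 10, 15) = 15
K (Max): max(4, 11, 7, 4) = 11
H (Min): min(6, 15, 11, 2) = 2
Root (Max): max(8, 5, 2) = 8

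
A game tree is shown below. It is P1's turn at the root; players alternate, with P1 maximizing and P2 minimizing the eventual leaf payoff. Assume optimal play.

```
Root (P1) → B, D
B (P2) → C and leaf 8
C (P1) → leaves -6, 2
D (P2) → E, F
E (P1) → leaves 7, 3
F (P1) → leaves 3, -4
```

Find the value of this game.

3

C (P1): max(-6, 2) = 2
B (P2): min(2, 8) = 2
E (P1): max(7, 3) = 7
F (P1): max(3, -4) = 3
D (P2): min(7, 3) = 3
Root (P1): max(2, 3) = 3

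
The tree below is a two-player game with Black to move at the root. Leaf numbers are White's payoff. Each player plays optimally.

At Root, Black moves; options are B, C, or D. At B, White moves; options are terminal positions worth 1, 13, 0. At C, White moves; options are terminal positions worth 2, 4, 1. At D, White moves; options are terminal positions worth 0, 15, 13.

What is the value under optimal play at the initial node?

4

B (White): max(1, 13, 0) = 13
C (White): max(2, 4, 1) = 4
D (White): max(0, 15, 13) = 15
Root (Black): min(13, 4, 15) = 4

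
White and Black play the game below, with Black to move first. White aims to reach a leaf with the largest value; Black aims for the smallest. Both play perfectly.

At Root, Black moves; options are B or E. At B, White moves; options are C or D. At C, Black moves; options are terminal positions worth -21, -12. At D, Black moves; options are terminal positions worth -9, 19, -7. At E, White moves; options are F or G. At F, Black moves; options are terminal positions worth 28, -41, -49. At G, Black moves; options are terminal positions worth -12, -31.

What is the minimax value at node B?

-9

C: min(-21, -12) = -21
D: min(-9, 19, -7) = -9
B: max(-21, -9) = -9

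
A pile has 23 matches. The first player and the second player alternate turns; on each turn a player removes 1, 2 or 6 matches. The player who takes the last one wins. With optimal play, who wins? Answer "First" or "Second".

Positions where the player to move wins (W) vs loses (L):
i:   0  1  2  3  4  5  6  7  8  9 10 11 12 13 14 15 16 17 18 19 20 21 22 23
     L  W  W  L  W  W  W  L  W  W  L  W  W  W  L  W  W  L  W  W  W  L  W  W
Position 23 is W, so the first player wins.

First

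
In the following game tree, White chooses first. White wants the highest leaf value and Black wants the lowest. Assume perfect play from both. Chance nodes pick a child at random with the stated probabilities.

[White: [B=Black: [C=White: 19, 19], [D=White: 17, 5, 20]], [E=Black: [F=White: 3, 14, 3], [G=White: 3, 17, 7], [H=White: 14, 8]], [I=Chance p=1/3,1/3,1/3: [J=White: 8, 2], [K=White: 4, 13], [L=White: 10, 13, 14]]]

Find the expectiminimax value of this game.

C (White): max(19, 19) = 19
D (White): max(17, 5, 20) = 20
B (Black): min(19, 20) = 19
F (White): max(3, 14, 3) = 14
G (White): max(3, 17, 7) = 17
H (White): max(14, 8) = 14
E (Black): min(14, 17, 14) = 14
J (White): max(8, 2) = 8
K (White): max(4, 13) = 13
L (White): max(10, 13, 14) = 14
I (Chance): 1/3·8 + 1/3·13 + 1/3·14 = 11.67
Root (White): max(19, 14, 11.67) = 19

19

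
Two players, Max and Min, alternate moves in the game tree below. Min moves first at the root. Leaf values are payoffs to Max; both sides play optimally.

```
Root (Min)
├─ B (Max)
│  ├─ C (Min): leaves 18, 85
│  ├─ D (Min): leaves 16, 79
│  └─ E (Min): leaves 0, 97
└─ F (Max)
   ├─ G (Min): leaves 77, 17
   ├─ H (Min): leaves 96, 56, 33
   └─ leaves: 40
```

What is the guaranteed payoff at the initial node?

18

C (Min): min(18, 85) = 18
D (Min): min(16, 79) = 16
E (Min): min(0, 97) = 0
B (Max): max(18, 16, 0) = 18
G (Min): min(77, 17) = 17
H (Min): min(96, 56, 33) = 33
F (Max): max(17, 33, 40) = 40
Root (Min): min(18, 40) = 18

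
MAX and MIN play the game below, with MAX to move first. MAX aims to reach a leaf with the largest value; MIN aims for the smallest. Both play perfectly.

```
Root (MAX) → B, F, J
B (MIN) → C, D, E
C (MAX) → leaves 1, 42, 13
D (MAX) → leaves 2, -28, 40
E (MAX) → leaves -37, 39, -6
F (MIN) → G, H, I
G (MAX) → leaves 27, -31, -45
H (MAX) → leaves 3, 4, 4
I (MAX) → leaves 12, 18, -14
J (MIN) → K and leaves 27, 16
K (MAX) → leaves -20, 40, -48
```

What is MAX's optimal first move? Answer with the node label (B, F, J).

B

C (MAX): max(1, 42, 13) = 42
D (MAX): max(2, -28, 40) = 40
E (MAX): max(-37, 39, -6) = 39
B (MIN): min(42, 40, 39) = 39
G (MAX): max(27, -31, -45) = 27
H (MAX): max(3, 4, 4) = 4
I (MAX): max(12, 18, -14) = 18
F (MIN): min(27, 4, 18) = 4
K (MAX): max(-20, 40, -48) = 40
J (MIN): min(40, 27, 16) = 16
Root (MAX): max(39, 4, 16) = 39
MAX picks the child with the highest value: B (value 39).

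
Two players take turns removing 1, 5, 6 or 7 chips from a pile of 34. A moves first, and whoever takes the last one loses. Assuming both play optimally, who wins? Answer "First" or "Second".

First

Compute winning (W) and losing (L) positions by backward induction:
i:   0  1  2  3  4  5  6  7  8  9 10 11 12 13 14 15 16 17 18 19 20 21 22 23 24 25 26 27 28 29 30 31 32 33 34
     W  L  W  L  W  L  W  W  W  W  W  W  W  L  W  L  W  L  W  W  W  W  W  W  W  L  W  L  W  L  W  W  W  W  W
Position 34 is W, so the first player wins.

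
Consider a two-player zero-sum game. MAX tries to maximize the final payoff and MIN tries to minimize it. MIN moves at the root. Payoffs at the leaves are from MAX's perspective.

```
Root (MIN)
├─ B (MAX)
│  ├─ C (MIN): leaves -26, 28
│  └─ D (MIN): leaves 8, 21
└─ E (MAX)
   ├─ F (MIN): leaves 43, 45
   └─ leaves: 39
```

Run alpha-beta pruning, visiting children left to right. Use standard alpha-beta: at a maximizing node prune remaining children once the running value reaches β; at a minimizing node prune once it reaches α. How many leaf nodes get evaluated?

6

C [α=-∞,β=+∞]: v=-26
D [α=-26,β=+∞]: v=8
B [α=-∞,β=+∞]: v=8
F [α=-∞,β=8]: v=43
E [α=-∞,β=8]: v=43 after child 1 ≥ β → β-cutoff, skip 1
Root [α=-∞,β=+∞]: v=8
Leaves evaluated: 6 of 7.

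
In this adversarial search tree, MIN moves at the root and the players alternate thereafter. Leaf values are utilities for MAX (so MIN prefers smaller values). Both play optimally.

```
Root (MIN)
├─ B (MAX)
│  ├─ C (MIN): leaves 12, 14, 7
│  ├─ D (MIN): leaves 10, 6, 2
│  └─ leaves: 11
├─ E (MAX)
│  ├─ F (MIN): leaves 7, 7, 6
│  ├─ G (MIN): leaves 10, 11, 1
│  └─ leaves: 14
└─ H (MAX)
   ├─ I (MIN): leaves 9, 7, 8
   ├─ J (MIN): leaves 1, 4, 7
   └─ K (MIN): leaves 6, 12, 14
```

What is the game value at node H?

7

I: min(9, 7, 8) = 7
J: min(1, 4, 7) = 1
K: min(6, 12, 14) = 6
H: max(7, 1, 6) = 7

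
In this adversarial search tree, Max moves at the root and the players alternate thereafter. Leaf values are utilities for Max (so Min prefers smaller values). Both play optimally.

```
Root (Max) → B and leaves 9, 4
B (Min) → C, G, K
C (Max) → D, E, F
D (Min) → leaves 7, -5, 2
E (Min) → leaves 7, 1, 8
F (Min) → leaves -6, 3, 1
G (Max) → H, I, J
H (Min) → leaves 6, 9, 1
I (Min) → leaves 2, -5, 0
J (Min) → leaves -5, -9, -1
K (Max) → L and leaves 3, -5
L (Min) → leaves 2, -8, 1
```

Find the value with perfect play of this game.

D (Min): min(7, -5, 2) = -5
E (Min): min(7, 1, 8) = 1
F (Min): min(-6, 3, 1) = -6
C (Max): max(-5, 1, -6) = 1
H (Min): min(6, 9, 1) = 1
I (Min): min(2, -5, 0) = -5
J (Min): min(-5, -9, -1) = -9
G (Max): max(1, -5, -9) = 1
L (Min): min(2, -8, 1) = -8
K (Max): max(-8, 3, -5) = 3
B (Min): min(1, 1, 3) = 1
Root (Max): max(1, 9, 4) = 9

9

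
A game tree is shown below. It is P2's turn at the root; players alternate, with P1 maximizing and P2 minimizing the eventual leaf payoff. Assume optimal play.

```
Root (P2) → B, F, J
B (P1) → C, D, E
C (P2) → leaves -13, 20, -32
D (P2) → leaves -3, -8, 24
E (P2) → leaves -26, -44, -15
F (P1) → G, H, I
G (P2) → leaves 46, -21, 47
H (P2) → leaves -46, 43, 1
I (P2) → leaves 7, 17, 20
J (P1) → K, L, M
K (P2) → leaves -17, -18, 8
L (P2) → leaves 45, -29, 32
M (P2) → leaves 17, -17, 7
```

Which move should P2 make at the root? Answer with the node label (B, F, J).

J

C (P2): min(-13, 20, -32) = -32
D (P2): min(-3, -8, 24) = -8
E (P2): min(-26, -44, -15) = -44
B (P1): max(-32, -8, -44) = -8
G (P2): min(46, -21, 47) = -21
H (P2): min(-46, 43, 1) = -46
I (P2): min(7, 17, 20) = 7
F (P1): max(-21, -46, 7) = 7
K (P2): min(-17, -18, 8) = -18
L (P2): min(45, -29, 32) = -29
M (P2): min(17, -17, 7) = -17
J (P1): max(-18, -29, -17) = -17
Root (P2): min(-8, 7, -17) = -17
P2 picks the child with the lowest value: J (value -17).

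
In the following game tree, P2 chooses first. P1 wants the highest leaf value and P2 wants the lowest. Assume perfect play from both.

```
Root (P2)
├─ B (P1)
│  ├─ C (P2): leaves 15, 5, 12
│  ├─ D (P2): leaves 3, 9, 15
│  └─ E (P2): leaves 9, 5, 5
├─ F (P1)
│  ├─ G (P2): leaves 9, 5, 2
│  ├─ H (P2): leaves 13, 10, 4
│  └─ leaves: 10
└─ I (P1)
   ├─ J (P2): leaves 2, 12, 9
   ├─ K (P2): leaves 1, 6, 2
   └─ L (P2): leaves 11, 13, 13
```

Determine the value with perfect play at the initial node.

5

C (P2): min(15, 5, 12) = 5
D (P2): min(3, 9, 15) = 3
E (P2): min(9, 5, 5) = 5
B (P1): max(5, 3, 5) = 5
G (P2): min(9, 5, 2) = 2
H (P2): min(13, 10, 4) = 4
F (P1): max(2, 4, 10) = 10
J (P2): min(2, 12, 9) = 2
K (P2): min(1, 6, 2) = 1
L (P2): min(11, 13, 13) = 11
I (P1): max(2, 1, 11) = 11
Root (P2): min(5, 10, 11) = 5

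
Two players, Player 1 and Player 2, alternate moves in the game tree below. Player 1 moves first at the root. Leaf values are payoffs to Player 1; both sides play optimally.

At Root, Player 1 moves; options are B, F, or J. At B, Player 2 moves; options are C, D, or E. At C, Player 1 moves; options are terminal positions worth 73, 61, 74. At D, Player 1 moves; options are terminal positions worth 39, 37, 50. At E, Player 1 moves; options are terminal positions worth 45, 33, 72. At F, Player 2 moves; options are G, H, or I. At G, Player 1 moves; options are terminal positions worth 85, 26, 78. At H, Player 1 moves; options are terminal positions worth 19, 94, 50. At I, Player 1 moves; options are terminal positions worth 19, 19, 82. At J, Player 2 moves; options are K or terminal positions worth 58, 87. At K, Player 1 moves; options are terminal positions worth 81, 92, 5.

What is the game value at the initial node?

C (Player 1): max(73, 61, 74) = 74
D (Player 1): max(39, 37, 50) = 50
E (Player 1): max(45, 33, 72) = 72
B (Player 2): min(74, 50, 72) = 50
G (Player 1): max(85, 26, 78) = 85
H (Player 1): max(19, 94, 50) = 94
I (Player 1): max(19, 19, 82) = 82
F (Player 2): min(85, 94, 82) = 82
K (Player 1): max(81, 92, 5) = 92
J (Player 2): min(92, 58, 87) = 58
Root (Player 1): max(50, 82, 58) = 82

82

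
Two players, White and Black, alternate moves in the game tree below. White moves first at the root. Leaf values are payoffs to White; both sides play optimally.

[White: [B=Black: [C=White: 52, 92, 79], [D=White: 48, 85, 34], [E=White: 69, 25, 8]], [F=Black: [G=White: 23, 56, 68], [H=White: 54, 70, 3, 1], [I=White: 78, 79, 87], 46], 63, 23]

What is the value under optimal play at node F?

G: max(23, 56, 68) = 68
H: max(54, 70, 3, 1) = 70
I: max(78, 79, 87) = 87
F: min(68, 70, 87, 46) = 46

46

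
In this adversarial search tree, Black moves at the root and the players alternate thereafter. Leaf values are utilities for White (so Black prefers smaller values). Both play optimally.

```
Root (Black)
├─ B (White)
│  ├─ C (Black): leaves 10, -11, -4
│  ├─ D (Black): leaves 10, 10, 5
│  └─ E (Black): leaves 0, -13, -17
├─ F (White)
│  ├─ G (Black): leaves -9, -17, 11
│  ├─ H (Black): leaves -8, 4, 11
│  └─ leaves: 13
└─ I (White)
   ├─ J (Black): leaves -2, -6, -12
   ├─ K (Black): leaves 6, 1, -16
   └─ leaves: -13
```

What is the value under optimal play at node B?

C: min(10, -11, -4) = -11
D: min(10, 10, 5) = 5
E: min(0, -13, -17) = -17
B: max(-11, 5, -17) = 5

5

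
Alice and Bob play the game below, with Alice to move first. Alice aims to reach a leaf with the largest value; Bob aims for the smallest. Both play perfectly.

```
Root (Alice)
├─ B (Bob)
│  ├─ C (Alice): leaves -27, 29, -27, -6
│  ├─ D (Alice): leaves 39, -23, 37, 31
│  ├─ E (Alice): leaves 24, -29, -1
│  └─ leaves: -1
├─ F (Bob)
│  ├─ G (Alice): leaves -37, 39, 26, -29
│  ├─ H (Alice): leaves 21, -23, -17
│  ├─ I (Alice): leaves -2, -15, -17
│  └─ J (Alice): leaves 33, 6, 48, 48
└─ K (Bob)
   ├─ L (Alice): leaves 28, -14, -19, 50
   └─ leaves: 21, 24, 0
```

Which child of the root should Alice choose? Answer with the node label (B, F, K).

K

C (Alice): max(-27, 29, -27, -6) = 29
D (Alice): max(39, -23, 37, 31) = 39
E (Alice): max(24, -29, -1) = 24
B (Bob): min(29, 39, 24, -1) = -1
G (Alice): max(-37, 39, 26, -29) = 39
H (Alice): max(21, -23, -17) = 21
I (Alice): max(-2, -15, -17) = -2
J (Alice): max(33, 6, 48, 48) = 48
F (Bob): min(39, 21, -2, 48) = -2
L (Alice): max(28, -14, -19, 50) = 50
K (Bob): min(50, 21, 24, 0) = 0
Root (Alice): max(-1, -2, 0) = 0
Alice picks the child with the highest value: K (value 0).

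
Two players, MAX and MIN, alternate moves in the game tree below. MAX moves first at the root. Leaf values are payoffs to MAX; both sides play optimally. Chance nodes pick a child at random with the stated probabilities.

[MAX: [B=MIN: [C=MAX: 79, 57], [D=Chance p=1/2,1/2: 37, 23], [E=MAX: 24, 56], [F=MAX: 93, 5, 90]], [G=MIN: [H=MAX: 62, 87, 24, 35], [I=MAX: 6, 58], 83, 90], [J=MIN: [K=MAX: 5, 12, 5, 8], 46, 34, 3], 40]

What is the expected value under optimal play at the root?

58

C (MAX): max(79, 57) = 79
D (Chance): 1/2·37 + 1/2·23 = 30
E (MAX): max(24, 56) = 56
F (MAX): max(93, 5, 90) = 93
B (MIN): min(79, 30, 56, 93) = 30
H (MAX): max(62, 87, 24, 35) = 87
I (MAX): max(6, 58) = 58
G (MIN): min(87, 58, 83, 90) = 58
K (MAX): max(5, 12, 5, 8) = 12
J (MIN): min(12, 46, 34, 3) = 3
Root (MAX): max(30, 58, 3, 40) = 58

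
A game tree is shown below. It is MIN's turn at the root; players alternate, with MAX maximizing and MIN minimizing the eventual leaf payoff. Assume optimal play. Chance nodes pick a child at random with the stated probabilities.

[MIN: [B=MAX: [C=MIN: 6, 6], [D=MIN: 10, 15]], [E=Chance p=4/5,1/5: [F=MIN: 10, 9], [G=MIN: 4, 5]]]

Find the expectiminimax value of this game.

8

C (MIN): min(6, 6) = 6
D (MIN): min(10, 15) = 10
B (MAX): max(6, 10) = 10
F (MIN): min(10, 9) = 9
G (MIN): min(4, 5) = 4
E (Chance): 4/5·9 + 1/5·4 = 8
Root (MIN): min(10, 8) = 8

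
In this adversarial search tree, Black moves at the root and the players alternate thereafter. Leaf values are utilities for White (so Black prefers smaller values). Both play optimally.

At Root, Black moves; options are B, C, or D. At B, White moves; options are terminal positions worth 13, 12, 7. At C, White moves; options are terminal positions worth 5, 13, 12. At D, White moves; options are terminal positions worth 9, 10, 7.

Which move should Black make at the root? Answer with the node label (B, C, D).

D

B (White): max(13, 12, 7) = 13
C (White): max(5, 13, 12) = 13
D (White): max(9, 10, 7) = 10
Root (Black): min(13, 13, 10) = 10
Black picks the child with the lowest value: D (value 10).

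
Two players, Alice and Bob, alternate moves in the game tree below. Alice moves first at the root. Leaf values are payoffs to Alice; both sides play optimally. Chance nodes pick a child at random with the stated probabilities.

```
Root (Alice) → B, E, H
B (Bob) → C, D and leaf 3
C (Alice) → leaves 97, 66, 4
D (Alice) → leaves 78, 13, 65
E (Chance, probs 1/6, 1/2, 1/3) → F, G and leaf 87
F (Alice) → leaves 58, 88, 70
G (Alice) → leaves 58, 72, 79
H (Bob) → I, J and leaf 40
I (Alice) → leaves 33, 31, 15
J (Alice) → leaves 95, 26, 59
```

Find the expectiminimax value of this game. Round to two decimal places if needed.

83.17

C (Alice): max(97, 66, 4) = 97
D (Alice): max(78, 13, 65) = 78
B (Bob): min(97, 78, 3) = 3
F (Alice): max(58, 88, 70) = 88
G (Alice): max(58, 72, 79) = 79
E (Chance): 1/6·88 + 1/2·79 + 1/3·87 = 83.17
I (Alice): max(33, 31, 15) = 33
J (Alice): max(95, 26, 59) = 95
H (Bob): min(33, 95, 40) = 33
Root (Alice): max(3, 83.17, 33) = 83.17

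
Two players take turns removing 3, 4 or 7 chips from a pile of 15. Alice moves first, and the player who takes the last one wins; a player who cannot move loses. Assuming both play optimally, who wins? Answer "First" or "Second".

Compute winning (W) and losing (L) positions by backward induction:
i:   0  1  2  3  4  5  6  7  8  9 10 11 12 13 14 15
     L  L  L  W  W  W  W  W  W  W  L  L  L  W  W  W
Position 15 is W, so the first player wins.

First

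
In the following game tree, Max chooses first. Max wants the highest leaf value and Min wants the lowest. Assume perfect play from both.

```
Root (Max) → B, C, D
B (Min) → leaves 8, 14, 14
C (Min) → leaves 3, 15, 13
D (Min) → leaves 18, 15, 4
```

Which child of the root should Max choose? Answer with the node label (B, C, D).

B

B (Min): min(8, 14, 14) = 8
C (Min): min(3, 15, 13) = 3
D (Min): min(18, 15, 4) = 4
Root (Max): max(8, 3, 4) = 8
Max picks the child with the highest value: B (value 8).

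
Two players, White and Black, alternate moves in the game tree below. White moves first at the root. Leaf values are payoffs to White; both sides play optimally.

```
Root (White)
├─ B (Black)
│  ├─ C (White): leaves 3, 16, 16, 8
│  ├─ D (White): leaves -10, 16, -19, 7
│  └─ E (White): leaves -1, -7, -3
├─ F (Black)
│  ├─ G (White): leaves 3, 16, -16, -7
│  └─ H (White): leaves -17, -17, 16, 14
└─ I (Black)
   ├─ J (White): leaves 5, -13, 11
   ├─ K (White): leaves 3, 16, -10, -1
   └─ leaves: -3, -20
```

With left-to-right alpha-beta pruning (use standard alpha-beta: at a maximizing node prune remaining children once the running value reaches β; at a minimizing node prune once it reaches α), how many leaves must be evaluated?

19

C [α=-∞,β=+∞]: v=16
D [α=-∞,β=16]: v=16 after child 2 ≥ β → β-cutoff, skip 2
E [α=-∞,β=16]: v=-1
B [α=-∞,β=+∞]: v=-1
G [α=-1,β=+∞]: v=16
H [α=-1,β=16]: v=16 after child 3 ≥ β → β-cutoff, skip 1
F [α=-1,β=+∞]: v=16
J [α=16,β=+∞]: v=11
I [α=16,β=+∞]: v=11 after child 1 ≤ α → α-cutoff, skip 3
Root [α=-∞,β=+∞]: v=16
Leaves evaluated: 19 of 28.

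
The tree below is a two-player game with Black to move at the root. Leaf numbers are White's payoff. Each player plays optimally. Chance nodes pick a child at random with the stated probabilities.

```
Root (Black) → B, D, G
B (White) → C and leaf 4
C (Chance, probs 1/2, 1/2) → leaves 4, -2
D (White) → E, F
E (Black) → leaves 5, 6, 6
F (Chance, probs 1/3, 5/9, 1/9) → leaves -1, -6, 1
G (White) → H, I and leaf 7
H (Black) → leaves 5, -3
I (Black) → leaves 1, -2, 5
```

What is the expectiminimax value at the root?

C (Chance): 1/2·4 + 1/2·-2 = 1
B (White): max(1, 4) = 4
E (Black): min(5, 6, 6) = 5
F (Chance): 1/3·-1 + 5/9·-6 + 1/9·1 = -3.56
D (White): max(5, -3.56) = 5
H (Black): min(5, -3) = -3
I (Black): min(1, -2, 5) = -2
G (White): max(-3, -2, 7) = 7
Root (Black): min(4, 5, 7) = 4

4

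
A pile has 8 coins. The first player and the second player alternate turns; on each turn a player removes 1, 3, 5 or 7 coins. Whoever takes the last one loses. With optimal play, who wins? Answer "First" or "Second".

Compute winning (W) and losing (L) positions by backward induction:
i:   0  1  2  3  4  5  6  7  8
     W  L  W  L  W  L  W  L  W
Position 8 is W, so the first player wins.

First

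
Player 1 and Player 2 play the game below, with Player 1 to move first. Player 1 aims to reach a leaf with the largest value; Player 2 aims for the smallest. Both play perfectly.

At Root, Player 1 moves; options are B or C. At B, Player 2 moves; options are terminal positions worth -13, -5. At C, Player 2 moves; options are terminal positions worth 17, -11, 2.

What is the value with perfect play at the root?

-11

B (Player 2): min(-13, -5) = -13
C (Player 2): min(17, -11, 2) = -11
Root (Player 1): max(-13, -11) = -11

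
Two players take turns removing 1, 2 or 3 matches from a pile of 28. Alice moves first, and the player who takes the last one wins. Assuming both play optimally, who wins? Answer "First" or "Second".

i:   0  1  2  3  4  5  6  7  8  9 10 11 12 13 14 15 16 17 18 19 20 21 22 23 24 25 26 27 28
     L  W  W  W  L  W  W  W  L  W  W  W  L  W  W  W  L  W  W  W  L  W  W  W  L  W  W  W  L
Position 28 is L, so the second player wins.

Second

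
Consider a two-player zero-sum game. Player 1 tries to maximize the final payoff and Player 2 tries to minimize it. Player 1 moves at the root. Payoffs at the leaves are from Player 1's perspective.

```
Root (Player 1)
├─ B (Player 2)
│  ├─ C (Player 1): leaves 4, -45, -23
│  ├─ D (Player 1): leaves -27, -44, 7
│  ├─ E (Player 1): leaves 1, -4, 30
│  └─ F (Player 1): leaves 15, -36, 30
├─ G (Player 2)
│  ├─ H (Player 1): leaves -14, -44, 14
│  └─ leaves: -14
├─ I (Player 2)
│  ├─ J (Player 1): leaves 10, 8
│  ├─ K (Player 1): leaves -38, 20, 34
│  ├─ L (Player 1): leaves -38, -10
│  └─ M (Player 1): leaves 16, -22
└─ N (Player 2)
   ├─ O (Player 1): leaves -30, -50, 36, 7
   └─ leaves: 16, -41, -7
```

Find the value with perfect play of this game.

4

C (Player 1): max(4, -45, -23) = 4
D (Player 1): max(-27, -44, 7) = 7
E (Player 1): max(1, -4, 30) = 30
F (Player 1): max(15, -36, 30) = 30
B (Player 2): min(4, 7, 30, 30) = 4
H (Player 1): max(-14, -44, 14) = 14
G (Player 2): min(14, -14) = -14
J (Player 1): max(10, 8) = 10
K (Player 1): max(-38, 20, 34) = 34
L (Player 1): max(-38, -10) = -10
M (Player 1): max(16, -22) = 16
I (Player 2): min(10, 34, -10, 16) = -10
O (Player 1): max(-30, -50, 36, 7) = 36
N (Player 2): min(36, 16, -41, -7) = -41
Root (Player 1): max(4, -14, -10, -41) = 4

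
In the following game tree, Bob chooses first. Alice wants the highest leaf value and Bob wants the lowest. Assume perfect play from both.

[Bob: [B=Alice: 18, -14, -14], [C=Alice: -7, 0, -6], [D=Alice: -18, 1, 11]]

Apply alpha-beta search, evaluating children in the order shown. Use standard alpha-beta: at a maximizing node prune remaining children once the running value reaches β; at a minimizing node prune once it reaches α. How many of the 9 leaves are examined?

8

B [α=-∞,β=+∞]: v=18
C [α=-∞,β=18]: v=0
D [α=-∞,β=0]: v=1 after child 2 ≥ β → β-cutoff, skip 1
Root [α=-∞,β=+∞]: v=0
Leaves evaluated: 8 of 9.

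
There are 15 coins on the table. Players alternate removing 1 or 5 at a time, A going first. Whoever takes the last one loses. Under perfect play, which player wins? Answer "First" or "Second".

i:   0  1  2  3  4  5  6  7  8  9 10 11 12 13 14 15
     W  L  W  L  W  L  W  L  W  L  W  L  W  L  W  L
Position 15 is L, so the second player wins.

Second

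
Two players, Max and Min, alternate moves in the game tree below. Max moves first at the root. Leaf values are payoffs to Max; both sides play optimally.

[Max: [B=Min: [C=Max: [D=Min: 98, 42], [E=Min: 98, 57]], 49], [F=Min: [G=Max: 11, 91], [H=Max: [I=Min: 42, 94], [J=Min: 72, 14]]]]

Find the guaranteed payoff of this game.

49

D (Min): min(98, 42) = 42
E (Min): min(98, 57) = 57
C (Max): max(42, 57) = 57
B (Min): min(57, 49) = 49
G (Max): max(11, 91) = 91
I (Min): min(42, 94) = 42
J (Min): min(72, 14) = 14
H (Max): max(42, 14) = 42
F (Min): min(91, 42) = 42
Root (Max): max(49, 42) = 49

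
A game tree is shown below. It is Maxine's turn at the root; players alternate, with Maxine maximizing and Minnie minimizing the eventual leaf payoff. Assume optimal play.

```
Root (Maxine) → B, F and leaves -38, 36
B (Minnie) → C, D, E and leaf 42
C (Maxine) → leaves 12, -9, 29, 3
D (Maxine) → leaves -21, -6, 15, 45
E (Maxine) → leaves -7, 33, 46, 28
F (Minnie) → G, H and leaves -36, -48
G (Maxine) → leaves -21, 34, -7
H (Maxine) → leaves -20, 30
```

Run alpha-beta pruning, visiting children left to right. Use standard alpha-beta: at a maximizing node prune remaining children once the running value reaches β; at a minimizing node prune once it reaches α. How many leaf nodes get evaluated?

C [α=-∞,β=+∞]: v=29
D [α=-∞,β=29]: v=45
E [α=-∞,β=29]: v=33 after child 2 ≥ β → β-cutoff, skip 2
B [α=-∞,β=+∞]: v=29
G [α=29,β=+∞]: v=34
H [α=29,β=34]: v=30
F [α=29,β=+∞]: v=-36 after child 3 ≤ α → α-cutoff, skip 1
Root [α=-∞,β=+∞]: v=36
Leaves evaluated: 19 of 22.

19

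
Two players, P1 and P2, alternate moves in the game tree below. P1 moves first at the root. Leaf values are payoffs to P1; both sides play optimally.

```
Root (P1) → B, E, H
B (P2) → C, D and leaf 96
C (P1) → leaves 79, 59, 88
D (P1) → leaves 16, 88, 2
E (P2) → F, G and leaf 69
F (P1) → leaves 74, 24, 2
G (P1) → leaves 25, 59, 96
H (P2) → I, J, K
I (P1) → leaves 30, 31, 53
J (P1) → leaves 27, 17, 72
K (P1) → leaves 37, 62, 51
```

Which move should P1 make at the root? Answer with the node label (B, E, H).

C (P1): max(79, 59, 88) = 88
D (P1): max(16, 88, 2) = 88
B (P2): min(88, 88, 96) = 88
F (P1): max(74, 24, 2) = 74
G (P1): max(25, 59, 96) = 96
E (P2): min(74, 96, 69) = 69
I (P1): max(30, 31, 53) = 53
J (P1): max(27, 17, 72) = 72
K (P1): max(37, 62, 51) = 62
H (P2): min(53, 72, 62) = 53
Root (P1): max(88, 69, 53) = 88
P1 picks the child with the highest value: B (value 88).

B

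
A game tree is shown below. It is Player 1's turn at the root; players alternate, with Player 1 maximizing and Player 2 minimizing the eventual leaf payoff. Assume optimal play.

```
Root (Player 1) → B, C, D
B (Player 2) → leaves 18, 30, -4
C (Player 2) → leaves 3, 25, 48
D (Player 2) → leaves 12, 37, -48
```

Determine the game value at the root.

B (Player 2): min(18, 30, -4) = -4
C (Player 2): min(3, 25, 48) = 3
D (Player 2): min(12, 37, -48) = -48
Root (Player 1): max(-4, 3, -48) = 3

3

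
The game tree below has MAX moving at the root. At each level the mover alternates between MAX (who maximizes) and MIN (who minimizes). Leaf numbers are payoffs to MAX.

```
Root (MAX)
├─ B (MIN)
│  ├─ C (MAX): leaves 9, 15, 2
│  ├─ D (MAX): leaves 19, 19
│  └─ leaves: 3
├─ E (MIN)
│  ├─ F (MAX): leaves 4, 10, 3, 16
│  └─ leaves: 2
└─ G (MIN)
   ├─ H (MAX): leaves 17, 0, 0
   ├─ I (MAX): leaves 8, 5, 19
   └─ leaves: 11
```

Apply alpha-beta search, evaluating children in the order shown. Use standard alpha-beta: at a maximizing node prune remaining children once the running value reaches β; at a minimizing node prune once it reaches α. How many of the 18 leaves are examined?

C [α=-∞,β=+∞]: v=15
D [α=-∞,β=15]: v=19 after child 1 ≥ β → β-cutoff, skip 1
B [α=-∞,β=+∞]: v=3
F [α=3,β=+∞]: v=16
E [α=3,β=+∞]: v=2
H [α=3,β=+∞]: v=17
I [α=3,β=17]: v=19
G [α=3,β=+∞]: v=11
Root [α=-∞,β=+∞]: v=11
Leaves evaluated: 17 of 18.

17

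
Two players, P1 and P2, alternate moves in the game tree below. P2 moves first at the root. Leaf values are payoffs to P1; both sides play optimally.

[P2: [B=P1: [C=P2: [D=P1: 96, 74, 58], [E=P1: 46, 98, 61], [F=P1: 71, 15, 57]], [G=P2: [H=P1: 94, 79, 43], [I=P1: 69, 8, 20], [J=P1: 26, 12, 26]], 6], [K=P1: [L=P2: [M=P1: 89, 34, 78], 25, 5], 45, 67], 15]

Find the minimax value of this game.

D (P1): max(96, 74, 58) = 96
E (P1): max(46, 98, 61) = 98
F (P1): max(71, 15, 57) = 71
C (P2): min(96, 98, 71) = 71
H (P1): max(94, 79, 43) = 94
I (P1): max(69, 8, 20) = 69
J (P1): max(26, 12, 26) = 26
G (P2): min(94, 69, 26) = 26
B (P1): max(71, 26, 6) = 71
M (P1): max(89, 34, 78) = 89
L (P2): min(89, 25, 5) = 5
K (P1): max(5, 45, 67) = 67
Root (P2): min(71, 67, 15) = 15

15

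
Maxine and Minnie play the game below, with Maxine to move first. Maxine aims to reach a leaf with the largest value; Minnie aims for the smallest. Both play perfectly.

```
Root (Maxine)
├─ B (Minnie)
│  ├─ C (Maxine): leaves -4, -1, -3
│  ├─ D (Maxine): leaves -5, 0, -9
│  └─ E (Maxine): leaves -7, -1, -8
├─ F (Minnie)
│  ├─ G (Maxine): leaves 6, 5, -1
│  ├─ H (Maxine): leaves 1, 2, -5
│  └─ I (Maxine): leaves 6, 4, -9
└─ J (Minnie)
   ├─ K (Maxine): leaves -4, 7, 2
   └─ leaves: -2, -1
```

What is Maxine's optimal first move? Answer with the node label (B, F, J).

F

C (Maxine): max(-4, -1, -3) = -1
D (Maxine): max(-5, 0, -9) = 0
E (Maxine): max(-7, -1, -8) = -1
B (Minnie): min(-1, 0, -1) = -1
G (Maxine): max(6, 5, -1) = 6
H (Maxine): max(1, 2, -5) = 2
I (Maxine): max(6, 4, -9) = 6
F (Minnie): min(6, 2, 6) = 2
K (Maxine): max(-4, 7, 2) = 7
J (Minnie): min(7, -2, -1) = -2
Root (Maxine): max(-1, 2, -2) = 2
Maxine picks the child with the highest value: F (value 2).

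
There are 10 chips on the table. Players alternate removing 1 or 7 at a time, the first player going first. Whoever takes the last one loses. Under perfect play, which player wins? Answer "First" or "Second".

First

i:   0  1  2  3  4  5  6  7  8  9 10
     W  L  W  L  W  L  W  L  W  L  W
Position 10 is W, so the first player wins.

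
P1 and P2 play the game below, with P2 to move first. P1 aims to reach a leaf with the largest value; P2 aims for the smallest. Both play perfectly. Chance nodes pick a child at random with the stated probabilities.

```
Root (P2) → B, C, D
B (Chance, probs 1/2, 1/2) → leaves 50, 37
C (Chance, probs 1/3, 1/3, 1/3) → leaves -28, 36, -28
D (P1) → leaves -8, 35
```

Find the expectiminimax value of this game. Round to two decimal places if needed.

-6.67

B (Chance): 1/2·50 + 1/2·37 = 43.5
C (Chance): 1/3·-28 + 1/3·36 + 1/3·-28 = -6.67
D (P1): max(-8, 35) = 35
Root (P2): min(43.5, -6.67, 35) = -6.67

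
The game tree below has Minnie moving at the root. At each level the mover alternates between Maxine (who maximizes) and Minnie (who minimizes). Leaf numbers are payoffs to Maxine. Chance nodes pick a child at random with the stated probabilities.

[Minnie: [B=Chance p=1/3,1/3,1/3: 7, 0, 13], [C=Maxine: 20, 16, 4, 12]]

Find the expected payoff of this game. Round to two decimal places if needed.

B (Chance): 1/3·7 + 1/3·0 + 1/3·13 = 6.67
C (Maxine): max(20, 16, 4, 12) = 20
Root (Minnie): min(6.67, 20) = 6.67

6.67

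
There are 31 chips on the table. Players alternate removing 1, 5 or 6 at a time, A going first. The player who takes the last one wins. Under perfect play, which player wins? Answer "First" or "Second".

W/L table (W = player to move can force a win):
i:   0  1  2  3  4  5  6  7  8  9 10 11 12 13 14 15 16 17 18 19 20 21 22 23 24 25 26 27 28 29 30 31
     L  W  L  W  L  W  W  W  W  W  W  L  W  L  W  L  W  W  W  W  W  W  L  W  L  W  L  W  W  W  W  W
Position 31 is W, so the first player wins.

First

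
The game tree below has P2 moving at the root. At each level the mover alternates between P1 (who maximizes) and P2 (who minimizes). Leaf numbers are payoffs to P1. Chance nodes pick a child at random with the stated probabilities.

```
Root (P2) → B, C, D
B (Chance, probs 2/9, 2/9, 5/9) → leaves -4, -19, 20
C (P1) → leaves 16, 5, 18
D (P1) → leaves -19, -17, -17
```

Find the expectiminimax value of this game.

B (Chance): 2/9·-4 + 2/9·-19 + 5/9·20 = 6
C (P1): max(16, 5, 18) = 18
D (P1): max(-19, -17, -17) = -17
Root (P2): min(6, 18, -17) = -17

-17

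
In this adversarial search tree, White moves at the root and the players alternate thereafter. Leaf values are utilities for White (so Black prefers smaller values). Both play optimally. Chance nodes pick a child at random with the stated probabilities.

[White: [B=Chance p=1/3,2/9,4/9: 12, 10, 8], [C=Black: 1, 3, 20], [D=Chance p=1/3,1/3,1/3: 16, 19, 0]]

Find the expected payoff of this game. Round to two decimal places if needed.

B (Chance): 1/3·12 + 2/9·10 + 4/9·8 = 9.78
C (Black): min(1, 3, 20) = 1
D (Chance): 1/3·16 + 1/3·19 + 1/3·0 = 11.67
Root (White): max(9.78, 1, 11.67) = 11.67

11.67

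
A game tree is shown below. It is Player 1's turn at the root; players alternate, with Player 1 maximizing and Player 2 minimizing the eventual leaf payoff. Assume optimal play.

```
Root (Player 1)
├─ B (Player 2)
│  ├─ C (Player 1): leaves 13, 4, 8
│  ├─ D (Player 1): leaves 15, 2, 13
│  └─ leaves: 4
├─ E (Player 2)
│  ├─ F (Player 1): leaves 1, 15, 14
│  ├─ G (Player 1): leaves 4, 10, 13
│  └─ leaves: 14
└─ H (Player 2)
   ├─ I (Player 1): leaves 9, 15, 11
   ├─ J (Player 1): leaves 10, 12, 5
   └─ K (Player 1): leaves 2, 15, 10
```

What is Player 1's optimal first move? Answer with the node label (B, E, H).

C (Player 1): max(13, 4, 8) = 13
D (Player 1): max(15, 2, 13) = 15
B (Player 2): min(13, 15, 4) = 4
F (Player 1): max(1, 15, 14) = 15
G (Player 1): max(4, 10, 13) = 13
E (Player 2): min(15, 13, 14) = 13
I (Player 1): max(9, 15, 11) = 15
J (Player 1): max(10, 12, 5) = 12
K (Player 1): max(2, 15, 10) = 15
H (Player 2): min(15, 12, 15) = 12
Root (Player 1): max(4, 13, 12) = 13
Player 1 picks the child with the highest value: E (value 13).

E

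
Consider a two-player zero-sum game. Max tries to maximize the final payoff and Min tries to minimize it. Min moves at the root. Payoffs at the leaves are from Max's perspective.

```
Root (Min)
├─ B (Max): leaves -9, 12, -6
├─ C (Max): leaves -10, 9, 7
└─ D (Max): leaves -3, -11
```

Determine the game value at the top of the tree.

-3

B (Max): max(-9, 12, -6) = 12
C (Max): max(-10, 9, 7) = 9
D (Max): max(-3, -11) = -3
Root (Min): min(12, 9, -3) = -3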